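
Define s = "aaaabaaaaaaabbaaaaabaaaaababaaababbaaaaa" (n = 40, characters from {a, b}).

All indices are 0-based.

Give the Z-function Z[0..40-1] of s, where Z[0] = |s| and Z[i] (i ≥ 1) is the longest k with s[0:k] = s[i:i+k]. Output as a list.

[40, 3, 2, 1, 0, 4, 4, 4, 5, 3, 2, 1, 0, 0, 4, 10, 3, 2, 1, 0, 4, 6, 3, 2, 1, 0, 1, 0, 3, 2, 1, 0, 1, 0, 0, 4, 4, 3, 2, 1]

Z[0]=40
i=1: fresh scan; Z[1]=3 extend→box=[1,4)
i=2: min(r-i=2, Z[1]=3)=2; Z[2]=2
i=3: min(r-i=1, Z[2]=2)=1; Z[3]=1
i=4: fresh scan; Z[4]=0
i=5: fresh scan; Z[5]=4 extend→box=[5,9)
i=6: min(r-i=3, Z[1]=3)=3; Z[6]=4 extend→box=[6,10)
i=7: min(r-i=3, Z[1]=3)=3; Z[7]=4 extend→box=[7,11)
i=8: min(r-i=3, Z[1]=3)=3; Z[8]=5 extend→box=[8,13)
i=9: min(r-i=4, Z[1]=3)=3; Z[9]=3
i=10: min(r-i=3, Z[2]=2)=2; Z[10]=2
i=11: min(r-i=2, Z[3]=1)=1; Z[11]=1
i=12: min(r-i=1, Z[4]=0)=0; Z[12]=0
i=13: fresh scan; Z[13]=0
i=14: fresh scan; Z[14]=4 extend→box=[14,18)
i=15: min(r-i=3, Z[1]=3)=3; Z[15]=10 extend→box=[15,25)
i=16: min(r-i=9, Z[1]=3)=3; Z[16]=3
i=17: min(r-i=8, Z[2]=2)=2; Z[17]=2
i=18: min(r-i=7, Z[3]=1)=1; Z[18]=1
i=19: min(r-i=6, Z[4]=0)=0; Z[19]=0
i=20: min(r-i=5, Z[5]=4)=4; Z[20]=4
i=21: min(r-i=4, Z[6]=4)=4; Z[21]=6 extend→box=[21,27)
i=22: min(r-i=5, Z[1]=3)=3; Z[22]=3
i=23: min(r-i=4, Z[2]=2)=2; Z[23]=2
i=24: min(r-i=3, Z[3]=1)=1; Z[24]=1
i=25: min(r-i=2, Z[4]=0)=0; Z[25]=0
i=26: min(r-i=1, Z[5]=4)=1; Z[26]=1
i=27: fresh scan; Z[27]=0
i=28: fresh scan; Z[28]=3 extend→box=[28,31)
i=29: min(r-i=2, Z[1]=3)=2; Z[29]=2
i=30: min(r-i=1, Z[2]=2)=1; Z[30]=1
i=31: fresh scan; Z[31]=0
i=32: fresh scan; Z[32]=1 extend→box=[32,33)
i=33: fresh scan; Z[33]=0
i=34: fresh scan; Z[34]=0
i=35: fresh scan; Z[35]=4 extend→box=[35,39)
i=36: min(r-i=3, Z[1]=3)=3; Z[36]=4 extend→box=[36,40)
i=37: min(r-i=3, Z[1]=3)=3; Z[37]=3
i=38: min(r-i=2, Z[2]=2)=2; Z[38]=2
i=39: min(r-i=1, Z[3]=1)=1; Z[39]=1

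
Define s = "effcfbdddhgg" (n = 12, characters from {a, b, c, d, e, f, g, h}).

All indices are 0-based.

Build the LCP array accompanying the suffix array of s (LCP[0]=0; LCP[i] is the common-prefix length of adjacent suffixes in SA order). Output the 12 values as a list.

[0, 0, 0, 2, 1, 0, 0, 1, 1, 0, 1, 0]

rank→(start, suffix):
  0 → (5, 'bdddhgg')
  1 → (3, 'cfbdddhgg')
  2 → (6, 'dddhgg')
  3 → (7, 'ddhgg')
  4 → (8, 'dhgg')
  5 → (0, 'effcfbdddhgg')
  6 → (4, 'fbdddhgg')
  7 → (2, 'fcfbdddhgg')
  8 → (1, 'ffcfbdddhgg')
  9 → (11, 'g')
  10 → (10, 'gg')
  11 → (9, 'hgg')

SA = [5, 3, 6, 7, 8, 0, 4, 2, 1, 11, 10, 9]
i: (SA[i-1],SA[i]) lcp shared
  1: (5,3) 0 ''
  2: (3,6) 0 ''
  3: (6,7) 2 'dd'
  4: (7,8) 1 'd'
  5: (8,0) 0 ''
  6: (0,4) 0 ''
  7: (4,2) 1 'f'
  8: (2,1) 1 'f'
  9: (1,11) 0 ''
  10: (11,10) 1 'g'
  11: (10,9) 0 ''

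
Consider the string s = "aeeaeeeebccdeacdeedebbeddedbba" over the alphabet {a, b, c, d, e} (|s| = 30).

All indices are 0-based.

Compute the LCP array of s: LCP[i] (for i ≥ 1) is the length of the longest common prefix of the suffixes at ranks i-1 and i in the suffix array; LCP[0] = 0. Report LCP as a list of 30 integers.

sorted suffixes:
  #0 SA[0]=29  'a'
  #1 SA[1]=13  'acdeedebbeddedbba'
  #2 SA[2]=0  'aeeaeeeebccdeacdeedebbeddedbba'
  #3 SA[3]=3  'aeeeebccdeacdeedebbeddedbba'
  #4 SA[4]=28  'ba'
  #5 SA[5]=27  'bba'
  #6 SA[6]=20  'bbeddedbba'
  #7 SA[7]=8  'bccdeacdeedebbeddedbba'
  #8 SA[8]=21  'beddedbba'
  #9 SA[9]=9  'ccdeacdeedebbeddedbba'
  #10 SA[10]=10  'cdeacdeedebbeddedbba'
  #11 SA[11]=14  'cdeedebbeddedbba'
  #12 SA[12]=26  'dbba'
  #13 SA[13]=23  'ddedbba'
  #14 SA[14]=11  'deacdeedebbeddedbba'
  #15 SA[15]=18  'debbeddedbba'
  #16 SA[16]=24  'dedbba'
  #17 SA[17]=15  'deedebbeddedbba'
  #18 SA[18]=12  'eacdeedebbeddedbba'
  #19 SA[19]=2  'eaeeeebccdeacdeedebbeddedbba'
  #20 SA[20]=19  'ebbeddedbba'
  #21 SA[21]=7  'ebccdeacdeedebbeddedbba'
  #22 SA[22]=25  'edbba'
  #23 SA[23]=22  'eddedbba'
  #24 SA[24]=17  'edebbeddedbba'
  #25 SA[25]=1  'eeaeeeebccdeacdeedebbeddedbba'
  #26 SA[26]=6  'eebccdeacdeedebbeddedbba'
  #27 SA[27]=16  'eedebbeddedbba'
  #28 SA[28]=5  'eeebccdeacdeedebbeddedbba'
  #29 SA[29]=4  'eeeebccdeacdeedebbeddedbba'

SA = [29, 13, 0, 3, 28, 27, 20, 8, 21, 9, 10, 14, 26, 23, 11, 18, 24, 15, 12, 2, 19, 7, 25, 22, 17, 1, 6, 16, 5, 4]
rank  pair      lcp
   1  s[29:],s[13:]  1  'a'
   2  s[13:],s[0:]  1  'a'
   3  s[0:],s[3:]  3  'aee'
   4  s[3:],s[28:]  0  ''
   5  s[28:],s[27:]  1  'b'
   6  s[27:],s[20:]  2  'bb'
   7  s[20:],s[8:]  1  'b'
   8  s[8:],s[21:]  1  'b'
   9  s[21:],s[9:]  0  ''
  10  s[9:],s[10:]  1  'c'
  11  s[10:],s[14:]  3  'cde'
  12  s[14:],s[26:]  0  ''
  13  s[26:],s[23:]  1  'd'
  14  s[23:],s[11:]  1  'd'
  15  s[11:],s[18:]  2  'de'
  16  s[18:],s[24:]  2  'de'
  17  s[24:],s[15:]  2  'de'
  18  s[15:],s[12:]  0  ''
  19  s[12:],s[2:]  2  'ea'
  20  s[2:],s[19:]  1  'e'
  21  s[19:],s[7:]  2  'eb'
  22  s[7:],s[25:]  1  'e'
  23  s[25:],s[22:]  2  'ed'
  24  s[22:],s[17:]  2  'ed'
  25  s[17:],s[1:]  1  'e'
  26  s[1:],s[6:]  2  'ee'
  27  s[6:],s[16:]  2  'ee'
  28  s[16:],s[5:]  2  'ee'
  29  s[5:],s[4:]  3  'eee'

[0, 1, 1, 3, 0, 1, 2, 1, 1, 0, 1, 3, 0, 1, 1, 2, 2, 2, 0, 2, 1, 2, 1, 2, 2, 1, 2, 2, 2, 3]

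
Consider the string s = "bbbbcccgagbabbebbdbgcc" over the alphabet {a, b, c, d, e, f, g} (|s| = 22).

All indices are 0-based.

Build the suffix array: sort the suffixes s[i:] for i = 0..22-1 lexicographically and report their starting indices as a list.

sorted suffixes:
  #0 SA[0]=11  'abbebbdbgcc'
  #1 SA[1]=8  'agbabbebbdbgcc'
  #2 SA[2]=10  'babbebbdbgcc'
  #3 SA[3]=0  'bbbbcccgagbabbebbdbgcc'
  #4 SA[4]=1  'bbbcccgagbabbebbdbgcc'
  #5 SA[5]=2  'bbcccgagbabbebbdbgcc'
  #6 SA[6]=15  'bbdbgcc'
  #7 SA[7]=12  'bbebbdbgcc'
  #8 SA[8]=3  'bcccgagbabbebbdbgcc'
  #9 SA[9]=16  'bdbgcc'
  #10 SA[10]=13  'bebbdbgcc'
  #11 SA[11]=18  'bgcc'
  #12 SA[12]=21  'c'
  #13 SA[13]=20  'cc'
  #14 SA[14]=4  'cccgagbabbebbdbgcc'
  #15 SA[15]=5  'ccgagbabbebbdbgcc'
  #16 SA[16]=6  'cgagbabbebbdbgcc'
  #17 SA[17]=17  'dbgcc'
  #18 SA[18]=14  'ebbdbgcc'
  #19 SA[19]=7  'gagbabbebbdbgcc'
  #20 SA[20]=9  'gbabbebbdbgcc'
  #21 SA[21]=19  'gcc'

[11, 8, 10, 0, 1, 2, 15, 12, 3, 16, 13, 18, 21, 20, 4, 5, 6, 17, 14, 7, 9, 19]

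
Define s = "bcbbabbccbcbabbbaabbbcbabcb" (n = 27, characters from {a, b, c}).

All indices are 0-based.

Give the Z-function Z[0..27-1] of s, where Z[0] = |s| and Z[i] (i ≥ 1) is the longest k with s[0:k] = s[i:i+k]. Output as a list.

[27, 0, 1, 1, 0, 1, 2, 0, 0, 3, 0, 1, 0, 1, 1, 1, 0, 0, 1, 1, 3, 0, 1, 0, 3, 0, 1]

Z[0]=27
i=1: i≥r, start 0; Z[1]=0
i=2: i≥r, start 0; Z[2]=1 scan→box=[2,3)
i=3: i≥r, start 0; Z[3]=1 scan→box=[3,4)
i=4: i≥r, start 0; Z[4]=0
i=5: i≥r, start 0; Z[5]=1 scan→box=[5,6)
i=6: i≥r, start 0; Z[6]=2 scan→box=[6,8)
i=7: min(r-i=1, Z[1]=0)=0; Z[7]=0
i=8: i≥r, start 0; Z[8]=0
i=9: i≥r, start 0; Z[9]=3 scan→box=[9,12)
i=10: min(r-i=2, Z[1]=0)=0; Z[10]=0
i=11: min(r-i=1, Z[2]=1)=1; Z[11]=1
i=12: i≥r, start 0; Z[12]=0
i=13: i≥r, start 0; Z[13]=1 scan→box=[13,14)
i=14: i≥r, start 0; Z[14]=1 scan→box=[14,15)
i=15: i≥r, start 0; Z[15]=1 scan→box=[15,16)
i=16: i≥r, start 0; Z[16]=0
i=17: i≥r, start 0; Z[17]=0
i=18: i≥r, start 0; Z[18]=1 scan→box=[18,19)
i=19: i≥r, start 0; Z[19]=1 scan→box=[19,20)
i=20: i≥r, start 0; Z[20]=3 scan→box=[20,23)
i=21: min(r-i=2, Z[1]=0)=0; Z[21]=0
i=22: min(r-i=1, Z[2]=1)=1; Z[22]=1
i=23: i≥r, start 0; Z[23]=0
i=24: i≥r, start 0; Z[24]=3 scan→box=[24,27)
i=25: min(r-i=2, Z[1]=0)=0; Z[25]=0
i=26: min(r-i=1, Z[2]=1)=1; Z[26]=1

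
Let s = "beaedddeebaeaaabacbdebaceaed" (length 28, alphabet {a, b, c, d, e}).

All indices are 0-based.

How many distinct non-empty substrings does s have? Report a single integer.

rank→(start, suffix):
  0 → (12, 'aaabacbdebaceaed')
  1 → (13, 'aabacbdebaceaed')
  2 → (14, 'abacbdebaceaed')
  3 → (16, 'acbdebaceaed')
  4 → (22, 'aceaed')
  5 → (10, 'aeaaabacbdebaceaed')
  6 → (25, 'aed')
  7 → (2, 'aedddeebaeaaabacbdebaceaed')
  8 → (15, 'bacbdebaceaed')
  9 → (21, 'baceaed')
  10 → (9, 'baeaaabacbdebaceaed')
  11 → (18, 'bdebaceaed')
  12 → (0, 'beaedddeebaeaaabacbdebaceaed')
  13 → (17, 'cbdebaceaed')
  14 → (23, 'ceaed')
  15 → (27, 'd')
  16 → (4, 'dddeebaeaaabacbdebaceaed')
  17 → (5, 'ddeebaeaaabacbdebaceaed')
  18 → (19, 'debaceaed')
  19 → (6, 'deebaeaaabacbdebaceaed')
  20 → (11, 'eaaabacbdebaceaed')
  21 → (24, 'eaed')
  22 → (1, 'eaedddeebaeaaabacbdebaceaed')
  23 → (20, 'ebaceaed')
  24 → (8, 'ebaeaaabacbdebaceaed')
  25 → (26, 'ed')
  26 → (3, 'edddeebaeaaabacbdebaceaed')
  27 → (7, 'eebaeaaabacbdebaceaed')

SA = [12, 13, 14, 16, 22, 10, 25, 2, 15, 21, 9, 18, 0, 17, 23, 27, 4, 5, 19, 6, 11, 24, 1, 20, 8, 26, 3, 7]
rank  pair      lcp
   1  s[12:],s[13:]  2  'aa'
   2  s[13:],s[14:]  1  'a'
   3  s[14:],s[16:]  1  'a'
   4  s[16:],s[22:]  2  'ac'
   5  s[22:],s[10:]  1  'a'
   6  s[10:],s[25:]  2  'ae'
   7  s[25:],s[2:]  3  'aed'
   8  s[2:],s[15:]  0  ''
   9  s[15:],s[21:]  3  'bac'
  10  s[21:],s[9:]  2  'ba'
  11  s[9:],s[18:]  1  'b'
  12  s[18:],s[0:]  1  'b'
  13  s[0:],s[17:]  0  ''
  14  s[17:],s[23:]  1  'c'
  15  s[23:],s[27:]  0  ''
  16  s[27:],s[4:]  1  'd'
  17  s[4:],s[5:]  2  'dd'
  18  s[5:],s[19:]  1  'd'
  19  s[19:],s[6:]  2  'de'
  20  s[6:],s[11:]  0  ''
  21  s[11:],s[24:]  2  'ea'
  22  s[24:],s[1:]  4  'eaed'
  23  s[1:],s[20:]  1  'e'
  24  s[20:],s[8:]  3  'eba'
  25  s[8:],s[26:]  1  'e'
  26  s[26:],s[3:]  2  'ed'
  27  s[3:],s[7:]  1  'e'

n(n+1)/2 = 28·29/2 = 406
Σ LCP = 0 + 2 + 1 + 1 + 2 + 1 + 2 + 3 + 0 + 3 + 2 + 1 + 1 + 0 + 1 + 0 + 1 + 2 + 1 + 2 + 0 + 2 + 4 + 1 + 3 + 1 + 2 + 1 = 40
distinct = 406 − 40 = 366

366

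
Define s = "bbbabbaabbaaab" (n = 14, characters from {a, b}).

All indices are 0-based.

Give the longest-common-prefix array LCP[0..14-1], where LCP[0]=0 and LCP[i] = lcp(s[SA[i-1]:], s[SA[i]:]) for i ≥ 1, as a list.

rank→(start, suffix):
  0 → (10, 'aaab')
  1 → (11, 'aab')
  2 → (6, 'aabbaaab')
  3 → (12, 'ab')
  4 → (7, 'abbaaab')
  5 → (3, 'abbaabbaaab')
  6 → (13, 'b')
  7 → (9, 'baaab')
  8 → (5, 'baabbaaab')
  9 → (2, 'babbaabbaaab')
  10 → (8, 'bbaaab')
  11 → (4, 'bbaabbaaab')
  12 → (1, 'bbabbaabbaaab')
  13 → (0, 'bbbabbaabbaaab')

SA = [10, 11, 6, 12, 7, 3, 13, 9, 5, 2, 8, 4, 1, 0]
i: (SA[i-1],SA[i]) lcp shared
  1: (10,11) 2 'aa'
  2: (11,6) 3 'aab'
  3: (6,12) 1 'a'
  4: (12,7) 2 'ab'
  5: (7,3) 5 'abbaa'
  6: (3,13) 0 ''
  7: (13,9) 1 'b'
  8: (9,5) 3 'baa'
  9: (5,2) 2 'ba'
  10: (2,8) 1 'b'
  11: (8,4) 4 'bbaa'
  12: (4,1) 3 'bba'
  13: (1,0) 2 'bb'

[0, 2, 3, 1, 2, 5, 0, 1, 3, 2, 1, 4, 3, 2]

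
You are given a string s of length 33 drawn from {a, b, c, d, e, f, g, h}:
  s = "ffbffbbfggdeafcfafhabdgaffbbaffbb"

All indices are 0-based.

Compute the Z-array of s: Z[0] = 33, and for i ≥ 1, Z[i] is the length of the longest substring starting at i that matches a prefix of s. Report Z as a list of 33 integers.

[33, 1, 0, 3, 1, 0, 0, 1, 0, 0, 0, 0, 0, 1, 0, 1, 0, 1, 0, 0, 0, 0, 0, 0, 3, 1, 0, 0, 0, 3, 1, 0, 0]

Z[0]=33
i=1: fresh scan; Z[1]=1 extend→box=[1,2)
i=2: fresh scan; Z[2]=0
i=3: fresh scan; Z[3]=3 extend→box=[3,6)
i=4: min(r-i=2, Z[1]=1)=1; Z[4]=1
i=5: min(r-i=1, Z[2]=0)=0; Z[5]=0
i=6: fresh scan; Z[6]=0
i=7: fresh scan; Z[7]=1 extend→box=[7,8)
i=8: fresh scan; Z[8]=0
i=9: fresh scan; Z[9]=0
i=10: fresh scan; Z[10]=0
i=11: fresh scan; Z[11]=0
i=12: fresh scan; Z[12]=0
i=13: fresh scan; Z[13]=1 extend→box=[13,14)
i=14: fresh scan; Z[14]=0
i=15: fresh scan; Z[15]=1 extend→box=[15,16)
i=16: fresh scan; Z[16]=0
i=17: fresh scan; Z[17]=1 extend→box=[17,18)
i=18: fresh scan; Z[18]=0
i=19: fresh scan; Z[19]=0
i=20: fresh scan; Z[20]=0
i=21: fresh scan; Z[21]=0
i=22: fresh scan; Z[22]=0
i=23: fresh scan; Z[23]=0
i=24: fresh scan; Z[24]=3 extend→box=[24,27)
i=25: min(r-i=2, Z[1]=1)=1; Z[25]=1
i=26: min(r-i=1, Z[2]=0)=0; Z[26]=0
i=27: fresh scan; Z[27]=0
i=28: fresh scan; Z[28]=0
i=29: fresh scan; Z[29]=3 extend→box=[29,32)
i=30: min(r-i=2, Z[1]=1)=1; Z[30]=1
i=31: min(r-i=1, Z[2]=0)=0; Z[31]=0
i=32: fresh scan; Z[32]=0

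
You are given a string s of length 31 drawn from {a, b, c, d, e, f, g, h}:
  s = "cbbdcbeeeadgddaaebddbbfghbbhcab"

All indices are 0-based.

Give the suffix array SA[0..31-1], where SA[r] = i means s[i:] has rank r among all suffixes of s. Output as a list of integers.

sorted suffixes:
  #0 SA[0]=14  'aaebddbbfghbbhcab'
  #1 SA[1]=29  'ab'
  #2 SA[2]=9  'adgddaaebddbbfghbbhcab'
  #3 SA[3]=15  'aebddbbfghbbhcab'
  #4 SA[4]=30  'b'
  #5 SA[5]=1  'bbdcbeeeadgddaaebddbbfghbbhcab'
  #6 SA[6]=20  'bbfghbbhcab'
  #7 SA[7]=25  'bbhcab'
  #8 SA[8]=2  'bdcbeeeadgddaaebddbbfghbbhcab'
  #9 SA[9]=17  'bddbbfghbbhcab'
  #10 SA[10]=5  'beeeadgddaaebddbbfghbbhcab'
  #11 SA[11]=21  'bfghbbhcab'
  #12 SA[12]=26  'bhcab'
  #13 SA[13]=28  'cab'
  #14 SA[14]=0  'cbbdcbeeeadgddaaebddbbfghbbhcab'
  #15 SA[15]=4  'cbeeeadgddaaebddbbfghbbhcab'
  #16 SA[16]=13  'daaebddbbfghbbhcab'
  #17 SA[17]=19  'dbbfghbbhcab'
  #18 SA[18]=3  'dcbeeeadgddaaebddbbfghbbhcab'
  #19 SA[19]=12  'ddaaebddbbfghbbhcab'
  #20 SA[20]=18  'ddbbfghbbhcab'
  #21 SA[21]=10  'dgddaaebddbbfghbbhcab'
  #22 SA[22]=8  'eadgddaaebddbbfghbbhcab'
  #23 SA[23]=16  'ebddbbfghbbhcab'
  #24 SA[24]=7  'eeadgddaaebddbbfghbbhcab'
  #25 SA[25]=6  'eeeadgddaaebddbbfghbbhcab'
  #26 SA[26]=22  'fghbbhcab'
  #27 SA[27]=11  'gddaaebddbbfghbbhcab'
  #28 SA[28]=23  'ghbbhcab'
  #29 SA[29]=24  'hbbhcab'
  #30 SA[30]=27  'hcab'

[14, 29, 9, 15, 30, 1, 20, 25, 2, 17, 5, 21, 26, 28, 0, 4, 13, 19, 3, 12, 18, 10, 8, 16, 7, 6, 22, 11, 23, 24, 27]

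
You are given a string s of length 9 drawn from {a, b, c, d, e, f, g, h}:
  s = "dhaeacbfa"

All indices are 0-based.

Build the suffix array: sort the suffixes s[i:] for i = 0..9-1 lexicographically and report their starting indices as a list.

[8, 4, 2, 6, 5, 0, 3, 7, 1]

rank | idx | suffix
   0 |   8 | a
   1 |   4 | acbfa
   2 |   2 | aeacbfa
   3 |   6 | bfa
   4 |   5 | cbfa
   5 |   0 | dhaeacbfa
   6 |   3 | eacbfa
   7 |   7 | fa
   8 |   1 | haeacbfa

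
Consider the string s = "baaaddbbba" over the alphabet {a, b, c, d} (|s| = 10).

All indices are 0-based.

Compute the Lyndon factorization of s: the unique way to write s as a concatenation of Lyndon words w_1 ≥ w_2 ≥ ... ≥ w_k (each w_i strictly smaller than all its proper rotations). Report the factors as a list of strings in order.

emit factor 1: 'b' (i=0, period=1)
emit factor 2: 'aaaddbbb' (i=1, period=8)
emit factor 3: 'a' (i=9, period=1)

["b", "aaaddbbb", "a"]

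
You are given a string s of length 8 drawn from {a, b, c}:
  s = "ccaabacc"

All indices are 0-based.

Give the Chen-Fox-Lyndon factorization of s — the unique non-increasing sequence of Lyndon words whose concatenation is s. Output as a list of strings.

["c", "c", "aabacc"]

emit factor 1: 'c' (i=0, period=1)
emit factor 2: 'c' (i=1, period=1)
emit factor 3: 'aabacc' (i=2, period=6)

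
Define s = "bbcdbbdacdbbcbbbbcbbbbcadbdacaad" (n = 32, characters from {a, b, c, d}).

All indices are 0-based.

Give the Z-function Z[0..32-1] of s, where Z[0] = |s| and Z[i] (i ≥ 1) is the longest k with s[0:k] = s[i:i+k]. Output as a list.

Z[0]=32
i=1: outside box; Z[1]=1 extend→box=[1,2)
i=2: outside box; Z[2]=0
i=3: outside box; Z[3]=0
i=4: outside box; Z[4]=2 extend→box=[4,6)
i=5: min(r-i=1, Z[1]=1)=1; Z[5]=1
i=6: outside box; Z[6]=0
i=7: outside box; Z[7]=0
i=8: outside box; Z[8]=0
i=9: outside box; Z[9]=0
i=10: outside box; Z[10]=3 extend→box=[10,13)
i=11: min(r-i=2, Z[1]=1)=1; Z[11]=1
i=12: min(r-i=1, Z[2]=0)=0; Z[12]=0
i=13: outside box; Z[13]=2 extend→box=[13,15)
i=14: min(r-i=1, Z[1]=1)=1; Z[14]=2 extend→box=[14,16)
i=15: min(r-i=1, Z[1]=1)=1; Z[15]=3 extend→box=[15,18)
i=16: min(r-i=2, Z[1]=1)=1; Z[16]=1
i=17: min(r-i=1, Z[2]=0)=0; Z[17]=0
i=18: outside box; Z[18]=2 extend→box=[18,20)
i=19: min(r-i=1, Z[1]=1)=1; Z[19]=2 extend→box=[19,21)
i=20: min(r-i=1, Z[1]=1)=1; Z[20]=3 extend→box=[20,23)
i=21: min(r-i=2, Z[1]=1)=1; Z[21]=1
i=22: min(r-i=1, Z[2]=0)=0; Z[22]=0
i=23: outside box; Z[23]=0
i=24: outside box; Z[24]=0
i=25: outside box; Z[25]=1 extend→box=[25,26)
i=26: outside box; Z[26]=0
i=27: outside box; Z[27]=0
i=28: outside box; Z[28]=0
i=29: outside box; Z[29]=0
i=30: outside box; Z[30]=0
i=31: outside box; Z[31]=0

[32, 1, 0, 0, 2, 1, 0, 0, 0, 0, 3, 1, 0, 2, 2, 3, 1, 0, 2, 2, 3, 1, 0, 0, 0, 1, 0, 0, 0, 0, 0, 0]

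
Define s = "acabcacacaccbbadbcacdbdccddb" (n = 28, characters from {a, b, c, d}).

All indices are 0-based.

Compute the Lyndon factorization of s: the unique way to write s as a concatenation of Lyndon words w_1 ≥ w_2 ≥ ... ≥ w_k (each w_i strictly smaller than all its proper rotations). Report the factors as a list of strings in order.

emit factor 1: 'ac' (i=0, period=2)
emit factor 2: 'abcacacaccbbadbcacdbdccddb' (i=2, period=26)

["ac", "abcacacaccbbadbcacdbdccddb"]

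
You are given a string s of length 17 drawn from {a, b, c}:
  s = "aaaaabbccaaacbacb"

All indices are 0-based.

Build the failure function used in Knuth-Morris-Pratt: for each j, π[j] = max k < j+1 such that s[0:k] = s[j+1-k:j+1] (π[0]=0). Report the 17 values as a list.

π[0] = 0
j=1 s[j]='a': π[1]=1 (border 'a')
j=2 s[j]='a': π[2]=2 (border 'aa')
j=3 s[j]='a': π[3]=3 (border 'aaa')
j=4 s[j]='a': π[4]=4 (border 'aaaa')
j=5 s[j]='b': k: 4→3→2→1→0; π[5]=0 (border '')
j=6 s[j]='b': π[6]=0 (border '')
j=7 s[j]='c': π[7]=0 (border '')
j=8 s[j]='c': π[8]=0 (border '')
j=9 s[j]='a': π[9]=1 (border 'a')
j=10 s[j]='a': π[10]=2 (border 'aa')
j=11 s[j]='a': π[11]=3 (border 'aaa')
j=12 s[j]='c': k: 3→2→1→0; π[12]=0 (border '')
j=13 s[j]='b': π[13]=0 (border '')
j=14 s[j]='a': π[14]=1 (border 'a')
j=15 s[j]='c': k: 1→0; π[15]=0 (border '')
j=16 s[j]='b': π[16]=0 (border '')

[0, 1, 2, 3, 4, 0, 0, 0, 0, 1, 2, 3, 0, 0, 1, 0, 0]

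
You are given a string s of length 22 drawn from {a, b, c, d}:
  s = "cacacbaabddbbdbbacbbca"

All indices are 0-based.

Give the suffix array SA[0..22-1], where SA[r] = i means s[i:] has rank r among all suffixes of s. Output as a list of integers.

[21, 6, 7, 1, 3, 16, 5, 15, 14, 18, 11, 19, 12, 8, 20, 0, 2, 4, 17, 13, 10, 9]

rank→(start, suffix):
  0 → (21, 'a')
  1 → (6, 'aabddbbdbbacbbca')
  2 → (7, 'abddbbdbbacbbca')
  3 → (1, 'acacbaabddbbdbbacbbca')
  4 → (3, 'acbaabddbbdbbacbbca')
  5 → (16, 'acbbca')
  6 → (5, 'baabddbbdbbacbbca')
  7 → (15, 'bacbbca')
  8 → (14, 'bbacbbca')
  9 → (18, 'bbca')
  10 → (11, 'bbdbbacbbca')
  11 → (19, 'bca')
  12 → (12, 'bdbbacbbca')
  13 → (8, 'bddbbdbbacbbca')
  14 → (20, 'ca')
  15 → (0, 'cacacbaabddbbdbbacbbca')
  16 → (2, 'cacbaabddbbdbbacbbca')
  17 → (4, 'cbaabddbbdbbacbbca')
  18 → (17, 'cbbca')
  19 → (13, 'dbbacbbca')
  20 → (10, 'dbbdbbacbbca')
  21 → (9, 'ddbbdbbacbbca')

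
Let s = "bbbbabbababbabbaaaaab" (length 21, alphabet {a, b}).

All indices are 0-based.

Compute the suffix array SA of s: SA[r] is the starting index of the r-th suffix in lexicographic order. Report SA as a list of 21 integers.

[15, 16, 17, 18, 19, 7, 12, 4, 9, 20, 14, 6, 11, 3, 8, 13, 5, 10, 2, 1, 0]

rank→(start, suffix):
  0 → (15, 'aaaaab')
  1 → (16, 'aaaab')
  2 → (17, 'aaab')
  3 → (18, 'aab')
  4 → (19, 'ab')
  5 → (7, 'ababbabbaaaaab')
  6 → (12, 'abbaaaaab')
  7 → (4, 'abbababbabbaaaaab')
  8 → (9, 'abbabbaaaaab')
  9 → (20, 'b')
  10 → (14, 'baaaaab')
  11 → (6, 'bababbabbaaaaab')
  12 → (11, 'babbaaaaab')
  13 → (3, 'babbababbabbaaaaab')
  14 → (8, 'babbabbaaaaab')
  15 → (13, 'bbaaaaab')
  16 → (5, 'bbababbabbaaaaab')
  17 → (10, 'bbabbaaaaab')
  18 → (2, 'bbabbababbabbaaaaab')
  19 → (1, 'bbbabbababbabbaaaaab')
  20 → (0, 'bbbbabbababbabbaaaaab')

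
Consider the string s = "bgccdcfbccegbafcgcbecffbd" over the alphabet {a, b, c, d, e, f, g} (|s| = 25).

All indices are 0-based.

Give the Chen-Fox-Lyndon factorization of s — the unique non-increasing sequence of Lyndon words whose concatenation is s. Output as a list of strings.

["bgccdcf", "bcceg", "b", "afcgcbecffbd"]

emit factor 1: 'bgccdcf' (i=0, period=7)
emit factor 2: 'bcceg' (i=7, period=5)
emit factor 3: 'b' (i=12, period=1)
emit factor 4: 'afcgcbecffbd' (i=13, period=12)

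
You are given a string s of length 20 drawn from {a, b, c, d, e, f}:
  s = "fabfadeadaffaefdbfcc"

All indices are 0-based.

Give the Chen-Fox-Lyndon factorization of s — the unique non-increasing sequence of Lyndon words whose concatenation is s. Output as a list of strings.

emit factor 1: 'f' (i=0, period=1)
emit factor 2: 'abfadeadaffaefdbfcc' (i=1, period=19)

["f", "abfadeadaffaefdbfcc"]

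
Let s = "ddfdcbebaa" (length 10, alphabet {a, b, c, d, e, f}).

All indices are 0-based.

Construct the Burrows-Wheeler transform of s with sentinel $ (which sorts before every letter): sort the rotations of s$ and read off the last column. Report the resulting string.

rank  rotation     last
    0  $ddfdcbebaa  a
    1  a$ddfdcbeba  a
    2  aa$ddfdcbeb  b
    3  baa$ddfdcbe  e
    4  bebaa$ddfdc  c
    5  cbebaa$ddfd  d
    6  dcbebaa$ddf  f
    7  ddfdcbebaa$  $
    8  dfdcbebaa$d  d
    9  ebaa$ddfdcb  b
   10  fdcbebaa$dd  d

aabecdf$dbd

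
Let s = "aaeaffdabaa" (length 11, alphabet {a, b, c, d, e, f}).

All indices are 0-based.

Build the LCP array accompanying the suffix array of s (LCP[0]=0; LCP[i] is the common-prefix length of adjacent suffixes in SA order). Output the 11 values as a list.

[0, 1, 2, 1, 1, 1, 0, 0, 0, 0, 1]

rank→(start, suffix):
  0 → (10, 'a')
  1 → (9, 'aa')
  2 → (0, 'aaeaffdabaa')
  3 → (7, 'abaa')
  4 → (1, 'aeaffdabaa')
  5 → (3, 'affdabaa')
  6 → (8, 'baa')
  7 → (6, 'dabaa')
  8 → (2, 'eaffdabaa')
  9 → (5, 'fdabaa')
  10 → (4, 'ffdabaa')

SA = [10, 9, 0, 7, 1, 3, 8, 6, 2, 5, 4]
[i] adj suffixes → lcp
  [1] 10/9 → 1 ('a')
  [2] 9/0 → 2 ('aa')
  [3] 0/7 → 1 ('a')
  [4] 7/1 → 1 ('a')
  [5] 1/3 → 1 ('a')
  [6] 3/8 → 0 ('')
  [7] 8/6 → 0 ('')
  [8] 6/2 → 0 ('')
  [9] 2/5 → 0 ('')
  [10] 5/4 → 1 ('f')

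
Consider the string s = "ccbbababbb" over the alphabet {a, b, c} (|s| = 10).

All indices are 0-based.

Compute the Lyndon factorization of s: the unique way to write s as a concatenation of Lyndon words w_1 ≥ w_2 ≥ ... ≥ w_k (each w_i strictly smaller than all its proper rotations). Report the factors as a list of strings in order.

["c", "c", "b", "b", "ababbb"]

emit factor 1: 'c' (i=0, period=1)
emit factor 2: 'c' (i=1, period=1)
emit factor 3: 'b' (i=2, period=1)
emit factor 4: 'b' (i=3, period=1)
emit factor 5: 'ababbb' (i=4, period=6)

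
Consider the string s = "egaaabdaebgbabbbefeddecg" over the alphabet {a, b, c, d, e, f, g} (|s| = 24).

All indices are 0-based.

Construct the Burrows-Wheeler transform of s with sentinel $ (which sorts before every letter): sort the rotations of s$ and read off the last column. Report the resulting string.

rank  rotation                   last
    0  $egaaabdaebgbabbbefeddecg  g
    1  aaabdaebgbabbbefeddecg$eg  g
    2  aabdaebgbabbbefeddecg$ega  a
    3  abbbefeddecg$egaaabdaebgb  b
    4  abdaebgbabbbefeddecg$egaa  a
    5  aebgbabbbefeddecg$egaaabd  d
    6  babbbefeddecg$egaaabdaebg  g
    7  bbbefeddecg$egaaabdaebgba  a
    8  bbefeddecg$egaaabdaebgbab  b
    9  bdaebgbabbbefeddecg$egaaa  a
   10  befeddecg$egaaabdaebgbabb  b
   11  bgbabbbefeddecg$egaaabdae  e
   12  cg$egaaabdaebgbabbbefedde  e
   13  daebgbabbbefeddecg$egaaab  b
   14  ddecg$egaaabdaebgbabbbefe  e
   15  decg$egaaabdaebgbabbbefed  d
   16  ebgbabbbefeddecg$egaaabda  a
   17  ecg$egaaabdaebgbabbbefedd  d
   18  eddecg$egaaabdaebgbabbbef  f
   19  efeddecg$egaaabdaebgbabbb  b
   20  egaaabdaebgbabbbefeddecg$  $
   21  feddecg$egaaabdaebgbabbbe  e
   22  g$egaaabdaebgbabbbefeddec  c
   23  gaaabdaebgbabbbefeddecg$e  e
   24  gbabbbefeddecg$egaaabdaeb  b

ggabadgababeebedadfb$eceb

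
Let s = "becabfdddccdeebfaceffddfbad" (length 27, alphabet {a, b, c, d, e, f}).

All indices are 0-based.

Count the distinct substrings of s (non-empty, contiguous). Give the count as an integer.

352

rank | idx | suffix
   0 |   3 | abfdddccdeebfaceffddfbad
   1 |  16 | aceffddfbad
   2 |  25 | ad
   3 |  24 | bad
   4 |   0 | becabfdddccdeebfaceffddfbad
   5 |  14 | bfaceffddfbad
   6 |   4 | bfdddccdeebfaceffddfbad
   7 |   2 | cabfdddccdeebfaceffddfbad
   8 |   9 | ccdeebfaceffddfbad
   9 |  10 | cdeebfaceffddfbad
  10 |  17 | ceffddfbad
  11 |  26 | d
  12 |   8 | dccdeebfaceffddfbad
  13 |   7 | ddccdeebfaceffddfbad
  14 |   6 | dddccdeebfaceffddfbad
  15 |  21 | ddfbad
  16 |  11 | deebfaceffddfbad
  17 |  22 | dfbad
  18 |  13 | ebfaceffddfbad
  19 |   1 | ecabfdddccdeebfaceffddfbad
  20 |  12 | eebfaceffddfbad
  21 |  18 | effddfbad
  22 |  15 | faceffddfbad
  23 |  23 | fbad
  24 |   5 | fdddccdeebfaceffddfbad
  25 |  20 | fddfbad
  26 |  19 | ffddfbad

SA = [3, 16, 25, 24, 0, 14, 4, 2, 9, 10, 17, 26, 8, 7, 6, 21, 11, 22, 13, 1, 12, 18, 15, 23, 5, 20, 19]
[i] adj suffixes → lcp
  [1] 3/16 → 1 ('a')
  [2] 16/25 → 1 ('a')
  [3] 25/24 → 0 ('')
  [4] 24/0 → 1 ('b')
  [5] 0/14 → 1 ('b')
  [6] 14/4 → 2 ('bf')
  [7] 4/2 → 0 ('')
  [8] 2/9 → 1 ('c')
  [9] 9/10 → 1 ('c')
  [10] 10/17 → 1 ('c')
  [11] 17/26 → 0 ('')
  [12] 26/8 → 1 ('d')
  [13] 8/7 → 1 ('d')
  [14] 7/6 → 2 ('dd')
  [15] 6/21 → 2 ('dd')
  [16] 21/11 → 1 ('d')
  [17] 11/22 → 1 ('d')
  [18] 22/13 → 0 ('')
  [19] 13/1 → 1 ('e')
  [20] 1/12 → 1 ('e')
  [21] 12/18 → 1 ('e')
  [22] 18/15 → 0 ('')
  [23] 15/23 → 1 ('f')
  [24] 23/5 → 1 ('f')
  [25] 5/20 → 3 ('fdd')
  [26] 20/19 → 1 ('f')

n(n+1)/2 = 27·28/2 = 378
Σ LCP = 0 + 1 + 1 + 0 + 1 + 1 + 2 + 0 + 1 + 1 + 1 + 0 + 1 + 1 + 2 + 2 + 1 + 1 + 0 + 1 + 1 + 1 + 0 + 1 + 1 + 3 + 1 = 26
distinct = 378 − 26 = 352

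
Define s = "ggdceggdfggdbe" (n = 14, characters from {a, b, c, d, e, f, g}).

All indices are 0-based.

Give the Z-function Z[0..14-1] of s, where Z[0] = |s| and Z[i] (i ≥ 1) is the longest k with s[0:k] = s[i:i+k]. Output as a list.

[14, 1, 0, 0, 0, 3, 1, 0, 0, 3, 1, 0, 0, 0]

Z[0]=14
i=1: fresh scan; Z[1]=1 grow→box=[1,2)
i=2: fresh scan; Z[2]=0
i=3: fresh scan; Z[3]=0
i=4: fresh scan; Z[4]=0
i=5: fresh scan; Z[5]=3 grow→box=[5,8)
i=6: min(r-i=2, Z[1]=1)=1; Z[6]=1
i=7: min(r-i=1, Z[2]=0)=0; Z[7]=0
i=8: fresh scan; Z[8]=0
i=9: fresh scan; Z[9]=3 grow→box=[9,12)
i=10: min(r-i=2, Z[1]=1)=1; Z[10]=1
i=11: min(r-i=1, Z[2]=0)=0; Z[11]=0
i=12: fresh scan; Z[12]=0
i=13: fresh scan; Z[13]=0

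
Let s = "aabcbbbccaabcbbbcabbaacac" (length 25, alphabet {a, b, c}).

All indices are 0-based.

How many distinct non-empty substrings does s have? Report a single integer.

267

rank | idx | suffix
   0 |   9 | aabcbbbcabbaacac
   1 |   0 | aabcbbbccaabcbbbcabbaacac
   2 |  20 | aacac
   3 |  17 | abbaacac
   4 |  10 | abcbbbcabbaacac
   5 |   1 | abcbbbccaabcbbbcabbaacac
   6 |  23 | ac
   7 |  21 | acac
   8 |  19 | baacac
   9 |  18 | bbaacac
  10 |  13 | bbbcabbaacac
  11 |   4 | bbbccaabcbbbcabbaacac
  12 |  14 | bbcabbaacac
  13 |   5 | bbccaabcbbbcabbaacac
  14 |  15 | bcabbaacac
  15 |  11 | bcbbbcabbaacac
  16 |   2 | bcbbbccaabcbbbcabbaacac
  17 |   6 | bccaabcbbbcabbaacac
  18 |  24 | c
  19 |   8 | caabcbbbcabbaacac
  20 |  16 | cabbaacac
  21 |  22 | cac
  22 |  12 | cbbbcabbaacac
  23 |   3 | cbbbccaabcbbbcabbaacac
  24 |   7 | ccaabcbbbcabbaacac

SA = [9, 0, 20, 17, 10, 1, 23, 21, 19, 18, 13, 4, 14, 5, 15, 11, 2, 6, 24, 8, 16, 22, 12, 3, 7]
[i] adj suffixes → lcp
  [1] 9/0 → 8 ('aabcbbbc')
  [2] 0/20 → 2 ('aa')
  [3] 20/17 → 1 ('a')
  [4] 17/10 → 2 ('ab')
  [5] 10/1 → 7 ('abcbbbc')
  [6] 1/23 → 1 ('a')
  [7] 23/21 → 2 ('ac')
  [8] 21/19 → 0 ('')
  [9] 19/18 → 1 ('b')
  [10] 18/13 → 2 ('bb')
  [11] 13/4 → 4 ('bbbc')
  [12] 4/14 → 2 ('bb')
  [13] 14/5 → 3 ('bbc')
  [14] 5/15 → 1 ('b')
  [15] 15/11 → 2 ('bc')
  [16] 11/2 → 6 ('bcbbbc')
  [17] 2/6 → 2 ('bc')
  [18] 6/24 → 0 ('')
  [19] 24/8 → 1 ('c')
  [20] 8/16 → 2 ('ca')
  [21] 16/22 → 2 ('ca')
  [22] 22/12 → 1 ('c')
  [23] 12/3 → 5 ('cbbbc')
  [24] 3/7 → 1 ('c')

n(n+1)/2 = 25·26/2 = 325
Σ LCP = 0 + 8 + 2 + 1 + 2 + 7 + 1 + 2 + 0 + 1 + 2 + 4 + 2 + 3 + 1 + 2 + 6 + 2 + 0 + 1 + 2 + 2 + 1 + 5 + 1 = 58
distinct = 325 − 58 = 267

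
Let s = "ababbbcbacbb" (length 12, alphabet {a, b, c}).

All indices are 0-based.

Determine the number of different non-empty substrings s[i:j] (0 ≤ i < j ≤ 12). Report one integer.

sorted suffixes:
  #0 SA[0]=0  'ababbbcbacbb'
  #1 SA[1]=2  'abbbcbacbb'
  #2 SA[2]=8  'acbb'
  #3 SA[3]=11  'b'
  #4 SA[4]=1  'babbbcbacbb'
  #5 SA[5]=7  'bacbb'
  #6 SA[6]=10  'bb'
  #7 SA[7]=3  'bbbcbacbb'
  #8 SA[8]=4  'bbcbacbb'
  #9 SA[9]=5  'bcbacbb'
  #10 SA[10]=6  'cbacbb'
  #11 SA[11]=9  'cbb'

SA = [0, 2, 8, 11, 1, 7, 10, 3, 4, 5, 6, 9]
i: (SA[i-1],SA[i]) lcp shared
  1: (0,2) 2 'ab'
  2: (2,8) 1 'a'
  3: (8,11) 0 ''
  4: (11,1) 1 'b'
  5: (1,7) 2 'ba'
  6: (7,10) 1 'b'
  7: (10,3) 2 'bb'
  8: (3,4) 2 'bb'
  9: (4,5) 1 'b'
  10: (5,6) 0 ''
  11: (6,9) 2 'cb'

n(n+1)/2 = 12·13/2 = 78
Σ LCP = 0 + 2 + 1 + 0 + 1 + 2 + 1 + 2 + 2 + 1 + 0 + 2 = 14
distinct = 78 − 14 = 64

64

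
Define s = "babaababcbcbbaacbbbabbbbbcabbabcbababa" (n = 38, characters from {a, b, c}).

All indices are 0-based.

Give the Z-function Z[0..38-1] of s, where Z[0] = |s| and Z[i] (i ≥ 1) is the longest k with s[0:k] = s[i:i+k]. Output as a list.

Z[0]=38
i=1: outside box; Z[1]=0
i=2: outside box; Z[2]=2 scan→box=[2,4)
i=3: min(r-i=1, Z[1]=0)=0; Z[3]=0
i=4: outside box; Z[4]=0
i=5: outside box; Z[5]=3 scan→box=[5,8)
i=6: min(r-i=2, Z[1]=0)=0; Z[6]=0
i=7: min(r-i=1, Z[2]=2)=1; Z[7]=1
i=8: outside box; Z[8]=0
i=9: outside box; Z[9]=1 scan→box=[9,10)
i=10: outside box; Z[10]=0
i=11: outside box; Z[11]=1 scan→box=[11,12)
i=12: outside box; Z[12]=2 scan→box=[12,14)
i=13: min(r-i=1, Z[1]=0)=0; Z[13]=0
i=14: outside box; Z[14]=0
i=15: outside box; Z[15]=0
i=16: outside box; Z[16]=1 scan→box=[16,17)
i=17: outside box; Z[17]=1 scan→box=[17,18)
i=18: outside box; Z[18]=3 scan→box=[18,21)
i=19: min(r-i=2, Z[1]=0)=0; Z[19]=0
i=20: min(r-i=1, Z[2]=2)=1; Z[20]=1
i=21: outside box; Z[21]=1 scan→box=[21,22)
i=22: outside box; Z[22]=1 scan→box=[22,23)
i=23: outside box; Z[23]=1 scan→box=[23,24)
i=24: outside box; Z[24]=1 scan→box=[24,25)
i=25: outside box; Z[25]=0
i=26: outside box; Z[26]=0
i=27: outside box; Z[27]=1 scan→box=[27,28)
i=28: outside box; Z[28]=3 scan→box=[28,31)
i=29: min(r-i=2, Z[1]=0)=0; Z[29]=0
i=30: min(r-i=1, Z[2]=2)=1; Z[30]=1
i=31: outside box; Z[31]=0
i=32: outside box; Z[32]=4 scan→box=[32,36)
i=33: min(r-i=3, Z[1]=0)=0; Z[33]=0
i=34: min(r-i=2, Z[2]=2)=2; Z[34]=4 scan→box=[34,38)
i=35: min(r-i=3, Z[1]=0)=0; Z[35]=0
i=36: min(r-i=2, Z[2]=2)=2; Z[36]=2
i=37: min(r-i=1, Z[3]=0)=0; Z[37]=0

[38, 0, 2, 0, 0, 3, 0, 1, 0, 1, 0, 1, 2, 0, 0, 0, 1, 1, 3, 0, 1, 1, 1, 1, 1, 0, 0, 1, 3, 0, 1, 0, 4, 0, 4, 0, 2, 0]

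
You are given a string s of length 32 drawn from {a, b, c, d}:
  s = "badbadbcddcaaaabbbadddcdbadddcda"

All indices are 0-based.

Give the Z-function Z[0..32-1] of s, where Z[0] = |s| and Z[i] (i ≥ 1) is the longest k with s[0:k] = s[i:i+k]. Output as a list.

Z[0]=32
i=1: outside box; Z[1]=0
i=2: outside box; Z[2]=0
i=3: outside box; Z[3]=4 grow→box=[3,7)
i=4: min(r-i=3, Z[1]=0)=0; Z[4]=0
i=5: min(r-i=2, Z[2]=0)=0; Z[5]=0
i=6: min(r-i=1, Z[3]=4)=1; Z[6]=1
i=7: outside box; Z[7]=0
i=8: outside box; Z[8]=0
i=9: outside box; Z[9]=0
i=10: outside box; Z[10]=0
i=11: outside box; Z[11]=0
i=12: outside box; Z[12]=0
i=13: outside box; Z[13]=0
i=14: outside box; Z[14]=0
i=15: outside box; Z[15]=1 grow→box=[15,16)
i=16: outside box; Z[16]=1 grow→box=[16,17)
i=17: outside box; Z[17]=3 grow→box=[17,20)
i=18: min(r-i=2, Z[1]=0)=0; Z[18]=0
i=19: min(r-i=1, Z[2]=0)=0; Z[19]=0
i=20: outside box; Z[20]=0
i=21: outside box; Z[21]=0
i=22: outside box; Z[22]=0
i=23: outside box; Z[23]=0
i=24: outside box; Z[24]=3 grow→box=[24,27)
i=25: min(r-i=2, Z[1]=0)=0; Z[25]=0
i=26: min(r-i=1, Z[2]=0)=0; Z[26]=0
i=27: outside box; Z[27]=0
i=28: outside box; Z[28]=0
i=29: outside box; Z[29]=0
i=30: outside box; Z[30]=0
i=31: outside box; Z[31]=0

[32, 0, 0, 4, 0, 0, 1, 0, 0, 0, 0, 0, 0, 0, 0, 1, 1, 3, 0, 0, 0, 0, 0, 0, 3, 0, 0, 0, 0, 0, 0, 0]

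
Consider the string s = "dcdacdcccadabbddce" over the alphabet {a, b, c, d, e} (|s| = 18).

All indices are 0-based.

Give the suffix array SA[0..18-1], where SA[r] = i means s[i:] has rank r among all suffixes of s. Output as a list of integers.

[11, 3, 9, 12, 13, 8, 7, 6, 1, 4, 16, 10, 2, 5, 0, 15, 14, 17]

rank | idx | suffix
   0 |  11 | abbddce
   1 |   3 | acdcccadabbddce
   2 |   9 | adabbddce
   3 |  12 | bbddce
   4 |  13 | bddce
   5 |   8 | cadabbddce
   6 |   7 | ccadabbddce
   7 |   6 | cccadabbddce
   8 |   1 | cdacdcccadabbddce
   9 |   4 | cdcccadabbddce
  10 |  16 | ce
  11 |  10 | dabbddce
  12 |   2 | dacdcccadabbddce
  13 |   5 | dcccadabbddce
  14 |   0 | dcdacdcccadabbddce
  15 |  15 | dce
  16 |  14 | ddce
  17 |  17 | e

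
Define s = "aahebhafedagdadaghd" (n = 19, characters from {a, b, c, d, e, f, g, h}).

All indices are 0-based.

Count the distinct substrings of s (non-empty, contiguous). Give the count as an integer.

174

rank | idx | suffix
   0 |   0 | aahebhafedagdadaghd
   1 |  13 | adaghd
   2 |   6 | afedagdadaghd
   3 |  10 | agdadaghd
   4 |  15 | aghd
   5 |   1 | ahebhafedagdadaghd
   6 |   4 | bhafedagdadaghd
   7 |  18 | d
   8 |  12 | dadaghd
   9 |   9 | dagdadaghd
  10 |  14 | daghd
  11 |   3 | ebhafedagdadaghd
  12 |   8 | edagdadaghd
  13 |   7 | fedagdadaghd
  14 |  11 | gdadaghd
  15 |  16 | ghd
  16 |   5 | hafedagdadaghd
  17 |  17 | hd
  18 |   2 | hebhafedagdadaghd

SA = [0, 13, 6, 10, 15, 1, 4, 18, 12, 9, 14, 3, 8, 7, 11, 16, 5, 17, 2]
i: (SA[i-1],SA[i]) lcp shared
  1: (0,13) 1 'a'
  2: (13,6) 1 'a'
  3: (6,10) 1 'a'
  4: (10,15) 2 'ag'
  5: (15,1) 1 'a'
  6: (1,4) 0 ''
  7: (4,18) 0 ''
  8: (18,12) 1 'd'
  9: (12,9) 2 'da'
  10: (9,14) 3 'dag'
  11: (14,3) 0 ''
  12: (3,8) 1 'e'
  13: (8,7) 0 ''
  14: (7,11) 0 ''
  15: (11,16) 1 'g'
  16: (16,5) 0 ''
  17: (5,17) 1 'h'
  18: (17,2) 1 'h'

n(n+1)/2 = 19·20/2 = 190
Σ LCP = 0 + 1 + 1 + 1 + 2 + 1 + 0 + 0 + 1 + 2 + 3 + 0 + 1 + 0 + 0 + 1 + 0 + 1 + 1 = 16
distinct = 190 − 16 = 174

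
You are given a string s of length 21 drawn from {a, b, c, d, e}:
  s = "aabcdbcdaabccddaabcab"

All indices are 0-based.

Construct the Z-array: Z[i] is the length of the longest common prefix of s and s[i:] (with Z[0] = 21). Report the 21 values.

[21, 1, 0, 0, 0, 0, 0, 0, 4, 1, 0, 0, 0, 0, 0, 4, 1, 0, 0, 1, 0]

Z[0]=21
i=1: i≥r, start 0; Z[1]=1 extend→box=[1,2)
i=2: i≥r, start 0; Z[2]=0
i=3: i≥r, start 0; Z[3]=0
i=4: i≥r, start 0; Z[4]=0
i=5: i≥r, start 0; Z[5]=0
i=6: i≥r, start 0; Z[6]=0
i=7: i≥r, start 0; Z[7]=0
i=8: i≥r, start 0; Z[8]=4 extend→box=[8,12)
i=9: min(r-i=3, Z[1]=1)=1; Z[9]=1
i=10: min(r-i=2, Z[2]=0)=0; Z[10]=0
i=11: min(r-i=1, Z[3]=0)=0; Z[11]=0
i=12: i≥r, start 0; Z[12]=0
i=13: i≥r, start 0; Z[13]=0
i=14: i≥r, start 0; Z[14]=0
i=15: i≥r, start 0; Z[15]=4 extend→box=[15,19)
i=16: min(r-i=3, Z[1]=1)=1; Z[16]=1
i=17: min(r-i=2, Z[2]=0)=0; Z[17]=0
i=18: min(r-i=1, Z[3]=0)=0; Z[18]=0
i=19: i≥r, start 0; Z[19]=1 extend→box=[19,20)
i=20: i≥r, start 0; Z[20]=0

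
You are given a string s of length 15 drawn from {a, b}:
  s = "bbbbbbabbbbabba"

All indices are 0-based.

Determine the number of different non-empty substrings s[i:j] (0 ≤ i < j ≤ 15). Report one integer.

74

rank→(start, suffix):
  0 → (14, 'a')
  1 → (11, 'abba')
  2 → (6, 'abbbbabba')
  3 → (13, 'ba')
  4 → (10, 'babba')
  5 → (5, 'babbbbabba')
  6 → (12, 'bba')
  7 → (9, 'bbabba')
  8 → (4, 'bbabbbbabba')
  9 → (8, 'bbbabba')
  10 → (3, 'bbbabbbbabba')
  11 → (7, 'bbbbabba')
  12 → (2, 'bbbbabbbbabba')
  13 → (1, 'bbbbbabbbbabba')
  14 → (0, 'bbbbbbabbbbabba')

SA = [14, 11, 6, 13, 10, 5, 12, 9, 4, 8, 3, 7, 2, 1, 0]
[i] adj suffixes → lcp
  [1] 14/11 → 1 ('a')
  [2] 11/6 → 3 ('abb')
  [3] 6/13 → 0 ('')
  [4] 13/10 → 2 ('ba')
  [5] 10/5 → 4 ('babb')
  [6] 5/12 → 1 ('b')
  [7] 12/9 → 3 ('bba')
  [8] 9/4 → 5 ('bbabb')
  [9] 4/8 → 2 ('bb')
  [10] 8/3 → 6 ('bbbabb')
  [11] 3/7 → 3 ('bbb')
  [12] 7/2 → 7 ('bbbbabb')
  [13] 2/1 → 4 ('bbbb')
  [14] 1/0 → 5 ('bbbbb')

n(n+1)/2 = 15·16/2 = 120
Σ LCP = 0 + 1 + 3 + 0 + 2 + 4 + 1 + 3 + 5 + 2 + 6 + 3 + 7 + 4 + 5 = 46
distinct = 120 − 46 = 74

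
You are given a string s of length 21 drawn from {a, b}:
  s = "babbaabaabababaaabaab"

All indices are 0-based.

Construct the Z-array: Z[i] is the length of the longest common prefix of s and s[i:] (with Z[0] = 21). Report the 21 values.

[21, 0, 1, 2, 0, 0, 2, 0, 0, 3, 0, 3, 0, 2, 0, 0, 0, 2, 0, 0, 1]

Z[0]=21
i=1: outside box; Z[1]=0
i=2: outside box; Z[2]=1 scan→box=[2,3)
i=3: outside box; Z[3]=2 scan→box=[3,5)
i=4: min(r-i=1, Z[1]=0)=0; Z[4]=0
i=5: outside box; Z[5]=0
i=6: outside box; Z[6]=2 scan→box=[6,8)
i=7: min(r-i=1, Z[1]=0)=0; Z[7]=0
i=8: outside box; Z[8]=0
i=9: outside box; Z[9]=3 scan→box=[9,12)
i=10: min(r-i=2, Z[1]=0)=0; Z[10]=0
i=11: min(r-i=1, Z[2]=1)=1; Z[11]=3 scan→box=[11,14)
i=12: min(r-i=2, Z[1]=0)=0; Z[12]=0
i=13: min(r-i=1, Z[2]=1)=1; Z[13]=2 scan→box=[13,15)
i=14: min(r-i=1, Z[1]=0)=0; Z[14]=0
i=15: outside box; Z[15]=0
i=16: outside box; Z[16]=0
i=17: outside box; Z[17]=2 scan→box=[17,19)
i=18: min(r-i=1, Z[1]=0)=0; Z[18]=0
i=19: outside box; Z[19]=0
i=20: outside box; Z[20]=1 scan→box=[20,21)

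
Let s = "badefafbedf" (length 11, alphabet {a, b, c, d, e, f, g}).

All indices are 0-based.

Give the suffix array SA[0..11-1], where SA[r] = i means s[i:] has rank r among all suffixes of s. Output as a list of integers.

[1, 5, 0, 7, 2, 9, 8, 3, 10, 4, 6]

rank | idx | suffix
   0 |   1 | adefafbedf
   1 |   5 | afbedf
   2 |   0 | badefafbedf
   3 |   7 | bedf
   4 |   2 | defafbedf
   5 |   9 | df
   6 |   8 | edf
   7 |   3 | efafbedf
   8 |  10 | f
   9 |   4 | fafbedf
  10 |   6 | fbedf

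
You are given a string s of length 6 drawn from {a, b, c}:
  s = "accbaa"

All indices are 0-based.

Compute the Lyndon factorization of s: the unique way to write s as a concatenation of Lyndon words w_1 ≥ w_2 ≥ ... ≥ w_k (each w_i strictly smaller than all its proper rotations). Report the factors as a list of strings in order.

emit factor 1: 'accb' (i=0, period=4)
emit factor 2: 'a' (i=4, period=1)
emit factor 3: 'a' (i=5, period=1)

["accb", "a", "a"]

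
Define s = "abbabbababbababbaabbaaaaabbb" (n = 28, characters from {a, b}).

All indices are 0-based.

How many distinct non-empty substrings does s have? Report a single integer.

rank→(start, suffix):
  0 → (20, 'aaaaabbb')
  1 → (21, 'aaaabbb')
  2 → (22, 'aaabbb')
  3 → (16, 'aabbaaaaabbb')
  4 → (23, 'aabbb')
  5 → (11, 'ababbaabbaaaaabbb')
  6 → (6, 'ababbababbaabbaaaaabbb')
  7 → (17, 'abbaaaaabbb')
  8 → (13, 'abbaabbaaaaabbb')
  9 → (8, 'abbababbaabbaaaaabbb')
  10 → (3, 'abbababbababbaabbaaaaabbb')
  11 → (0, 'abbabbababbababbaabbaaaaabbb')
  12 → (24, 'abbb')
  13 → (27, 'b')
  14 → (19, 'baaaaabbb')
  15 → (15, 'baabbaaaaabbb')
  16 → (10, 'bababbaabbaaaaabbb')
  17 → (5, 'bababbababbaabbaaaaabbb')
  18 → (12, 'babbaabbaaaaabbb')
  19 → (7, 'babbababbaabbaaaaabbb')
  20 → (2, 'babbababbababbaabbaaaaabbb')
  21 → (26, 'bb')
  22 → (18, 'bbaaaaabbb')
  23 → (14, 'bbaabbaaaaabbb')
  24 → (9, 'bbababbaabbaaaaabbb')
  25 → (4, 'bbababbababbaabbaaaaabbb')
  26 → (1, 'bbabbababbababbaabbaaaaabbb')
  27 → (25, 'bbb')

SA = [20, 21, 22, 16, 23, 11, 6, 17, 13, 8, 3, 0, 24, 27, 19, 15, 10, 5, 12, 7, 2, 26, 18, 14, 9, 4, 1, 25]
rank  pair      lcp
   1  s[20:],s[21:]  4  'aaaa'
   2  s[21:],s[22:]  3  'aaa'
   3  s[22:],s[16:]  2  'aa'
   4  s[16:],s[23:]  4  'aabb'
   5  s[23:],s[11:]  1  'a'
   6  s[11:],s[6:]  6  'ababba'
   7  s[6:],s[17:]  2  'ab'
   8  s[17:],s[13:]  5  'abbaa'
   9  s[13:],s[8:]  4  'abba'
  10  s[8:],s[3:]  9  'abbababba'
  11  s[3:],s[0:]  5  'abbab'
  12  s[0:],s[24:]  3  'abb'
  13  s[24:],s[27:]  0  ''
  14  s[27:],s[19:]  1  'b'
  15  s[19:],s[15:]  3  'baa'
  16  s[15:],s[10:]  2  'ba'
  17  s[10:],s[5:]  7  'bababba'
  18  s[5:],s[12:]  3  'bab'
  19  s[12:],s[7:]  5  'babba'
  20  s[7:],s[2:]  10  'babbababba'
  21  s[2:],s[26:]  1  'b'
  22  s[26:],s[18:]  2  'bb'
  23  s[18:],s[14:]  4  'bbaa'
  24  s[14:],s[9:]  3  'bba'
  25  s[9:],s[4:]  8  'bbababba'
  26  s[4:],s[1:]  4  'bbab'
  27  s[1:],s[25:]  2  'bb'

n(n+1)/2 = 28·29/2 = 406
Σ LCP = 0 + 4 + 3 + 2 + 4 + 1 + 6 + 2 + 5 + 4 + 9 + 5 + 3 + 0 + 1 + 3 + 2 + 7 + 3 + 5 + 10 + 1 + 2 + 4 + 3 + 8 + 4 + 2 = 103
distinct = 406 − 103 = 303

303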